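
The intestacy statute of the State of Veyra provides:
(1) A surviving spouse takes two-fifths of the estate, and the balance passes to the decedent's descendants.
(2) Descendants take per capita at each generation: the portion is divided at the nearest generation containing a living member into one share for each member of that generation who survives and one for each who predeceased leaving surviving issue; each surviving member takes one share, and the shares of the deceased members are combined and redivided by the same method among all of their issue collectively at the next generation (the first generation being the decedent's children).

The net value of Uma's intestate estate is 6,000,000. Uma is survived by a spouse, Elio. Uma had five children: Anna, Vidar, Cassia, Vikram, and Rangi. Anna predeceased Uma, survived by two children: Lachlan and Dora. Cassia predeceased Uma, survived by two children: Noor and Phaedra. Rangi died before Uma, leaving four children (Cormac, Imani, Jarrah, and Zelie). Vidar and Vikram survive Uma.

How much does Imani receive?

Elio takes two-fifths of 6,000,000 = 2,400,000. The remaining 3,600,000 passes to the descendants.
The descendants' portion (3,600,000) is divided at the children's generation into 5 shares of 720,000. Vidar and Vikram each take 720,000. The 3 shares of the deceased (Anna, Cassia, and Rangi) are combined into a pool of 2,160,000.
That pool (2,160,000) is divided at the grandchildren's generation equally among Lachlan, Dora, Noor, Phaedra, Cormac, Imani, Jarrah, and Zelie: 270,000 each.

Imani receives 270,000.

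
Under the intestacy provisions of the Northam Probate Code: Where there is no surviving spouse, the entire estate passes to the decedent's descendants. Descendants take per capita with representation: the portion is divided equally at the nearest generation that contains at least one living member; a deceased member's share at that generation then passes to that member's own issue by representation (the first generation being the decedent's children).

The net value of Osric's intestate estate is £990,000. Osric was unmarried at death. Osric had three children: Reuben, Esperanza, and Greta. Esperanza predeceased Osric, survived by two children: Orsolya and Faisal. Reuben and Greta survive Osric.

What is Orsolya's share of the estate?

The entire £990,000 passes to the descendants.
That amount (£990,000) is divided into 3 shares of £330,000: Reuben and Greta each take £330,000; Esperanza's £330,000 share passes to Esperanza's issue.
Esperanza's share (£330,000) is divided into 2 shares of £165,000: Orsolya and Faisal each take £165,000.

Orsolya receives £165,000.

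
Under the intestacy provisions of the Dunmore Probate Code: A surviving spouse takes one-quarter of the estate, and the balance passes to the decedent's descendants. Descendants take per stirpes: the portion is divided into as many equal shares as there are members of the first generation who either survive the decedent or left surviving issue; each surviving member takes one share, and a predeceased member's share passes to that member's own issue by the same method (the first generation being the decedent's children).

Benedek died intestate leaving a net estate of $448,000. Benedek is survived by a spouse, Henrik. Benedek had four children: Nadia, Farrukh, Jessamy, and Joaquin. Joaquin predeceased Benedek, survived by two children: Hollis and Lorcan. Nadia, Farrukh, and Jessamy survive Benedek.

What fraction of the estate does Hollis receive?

Henrik takes one-quarter of $448,000 = $112,000. The remaining $336,000 passes to the descendants.
The descendants' portion ($336,000) is divided into 4 shares of $84,000: Nadia, Farrukh, and Jessamy each take $84,000; Joaquin's $84,000 share passes to Joaquin's issue.
Joaquin's share ($84,000) is divided into 2 shares of $42,000: Hollis and Lorcan each take $42,000.

Hollis receives 3/32 of the estate.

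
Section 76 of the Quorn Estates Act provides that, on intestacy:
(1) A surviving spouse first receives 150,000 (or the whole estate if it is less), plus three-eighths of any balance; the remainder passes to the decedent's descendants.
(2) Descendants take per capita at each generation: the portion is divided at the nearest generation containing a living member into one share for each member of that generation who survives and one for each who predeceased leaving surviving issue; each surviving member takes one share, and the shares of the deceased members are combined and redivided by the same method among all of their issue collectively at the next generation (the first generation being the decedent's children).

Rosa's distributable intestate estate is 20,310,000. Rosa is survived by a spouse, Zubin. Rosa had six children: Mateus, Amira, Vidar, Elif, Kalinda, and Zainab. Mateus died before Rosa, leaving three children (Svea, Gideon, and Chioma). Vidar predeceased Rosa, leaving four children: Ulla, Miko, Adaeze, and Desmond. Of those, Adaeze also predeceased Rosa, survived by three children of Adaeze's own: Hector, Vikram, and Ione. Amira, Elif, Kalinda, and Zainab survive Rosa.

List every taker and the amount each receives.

Zubin first takes 150,000, leaving a balance of 20,160,000. Zubin then takes three-eighths of the balance (7,560,000), for a total of 7,710,000. The remaining 12,600,000 passes to the descendants.
The descendants' portion (12,600,000) is divided at the children's generation into 6 shares of 2,100,000. Amira, Elif, Kalinda, and Zainab each take 2,100,000. The 2 shares of the deceased (Mateus and Vidar) are combined into a pool of 4,200,000.
That pool (4,200,000) is divided at the grandchildren's generation into 7 shares of 600,000. Svea, Gideon, Chioma, Ulla, Miko, and Desmond each take 600,000. The remaining share for the deceased Adaeze (600,000) is carried to the next generation.
That pool (600,000) is divided at the great-grandchildren's generation equally among Hector, Vikram, and Ione: 200,000 each.

Zubin: 7,710,000; Svea: 600,000; Gideon: 600,000; Chioma: 600,000; Amira: 2,100,000; Ulla: 600,000; Miko: 600,000; Hector: 200,000; Vikram: 200,000; Ione: 200,000; Desmond: 600,000; Elif: 2,100,000; Kalinda: 2,100,000; Zainab: 2,100,000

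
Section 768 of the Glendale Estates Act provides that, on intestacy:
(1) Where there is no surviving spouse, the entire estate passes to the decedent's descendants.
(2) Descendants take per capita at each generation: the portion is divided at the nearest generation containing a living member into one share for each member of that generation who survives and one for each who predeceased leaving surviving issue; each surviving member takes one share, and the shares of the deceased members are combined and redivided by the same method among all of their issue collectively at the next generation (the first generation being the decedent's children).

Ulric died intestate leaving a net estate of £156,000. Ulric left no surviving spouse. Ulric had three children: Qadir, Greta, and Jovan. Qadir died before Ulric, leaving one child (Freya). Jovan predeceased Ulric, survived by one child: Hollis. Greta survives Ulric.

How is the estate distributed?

The entire £156,000 passes to the descendants.
That amount (£156,000) is divided at the children's generation into 3 shares of £52,000. Greta takes £52,000. The 2 shares of the deceased (Qadir and Jovan) are combined into a pool of £104,000.
That pool (£104,000) is divided at the grandchildren's generation equally among Freya and Hollis: £52,000 each.

Freya: £52,000; Greta: £52,000; Hollis: £52,000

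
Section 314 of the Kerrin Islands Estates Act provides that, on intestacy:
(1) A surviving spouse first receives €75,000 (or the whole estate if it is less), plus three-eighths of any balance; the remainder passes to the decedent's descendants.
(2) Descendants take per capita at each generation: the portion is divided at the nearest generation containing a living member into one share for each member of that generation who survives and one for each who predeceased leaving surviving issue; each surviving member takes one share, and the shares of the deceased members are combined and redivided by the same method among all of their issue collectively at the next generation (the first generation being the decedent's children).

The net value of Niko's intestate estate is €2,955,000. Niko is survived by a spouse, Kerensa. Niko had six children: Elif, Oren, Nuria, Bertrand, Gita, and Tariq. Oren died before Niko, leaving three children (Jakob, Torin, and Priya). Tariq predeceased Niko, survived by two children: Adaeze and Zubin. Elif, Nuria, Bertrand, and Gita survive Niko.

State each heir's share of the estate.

Kerensa first takes €75,000, leaving a balance of €2,880,000. Kerensa then takes three-eighths of the balance (€1,080,000), for a total of €1,155,000. The remaining €1,800,000 passes to the descendants.
The descendants' portion (€1,800,000) is divided at the children's generation into 6 shares of €300,000. Elif, Nuria, Bertrand, and Gita each take €300,000. The 2 shares of the deceased (Oren and Tariq) are combined into a pool of €600,000.
That pool (€600,000) is divided at the grandchildren's generation equally among Jakob, Torin, Priya, Adaeze, and Zubin: €120,000 each.

Kerensa: €1,155,000; Elif: €300,000; Jakob: €120,000; Torin: €120,000; Priya: €120,000; Nuria: €300,000; Bertrand: €300,000; Gita: €300,000; Adaeze: €120,000; Zubin: €120,000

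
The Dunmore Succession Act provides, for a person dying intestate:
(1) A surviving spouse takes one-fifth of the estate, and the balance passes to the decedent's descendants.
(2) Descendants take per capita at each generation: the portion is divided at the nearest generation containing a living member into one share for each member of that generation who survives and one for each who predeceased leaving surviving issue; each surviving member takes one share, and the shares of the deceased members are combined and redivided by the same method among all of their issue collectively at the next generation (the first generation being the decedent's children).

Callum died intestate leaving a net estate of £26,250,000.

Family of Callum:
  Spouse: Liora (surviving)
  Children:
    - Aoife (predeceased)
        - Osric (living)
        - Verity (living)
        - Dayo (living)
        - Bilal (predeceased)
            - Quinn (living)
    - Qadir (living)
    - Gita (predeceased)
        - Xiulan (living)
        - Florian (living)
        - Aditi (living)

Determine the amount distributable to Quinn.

Liora takes one-fifth of £26,250,000 = £5,250,000. The remaining £21,000,000 passes to the descendants.
The descendants' portion (£21,000,000) is divided at the children's generation into 3 shares of £7,000,000. Qadir takes £7,000,000. The 2 shares of the deceased (Aoife and Gita) are combined into a pool of £14,000,000.
That pool (£14,000,000) is divided at the grandchildren's generation into 7 shares of £2,000,000. Osric, Verity, Dayo, Xiulan, Florian, and Aditi each take £2,000,000. The remaining share for the deceased Bilal (£2,000,000) is carried to the next generation.
That pool (£2,000,000) passes entirely to Quinn, the sole taker at the great-grandchildren's generation.

Quinn receives £2,000,000.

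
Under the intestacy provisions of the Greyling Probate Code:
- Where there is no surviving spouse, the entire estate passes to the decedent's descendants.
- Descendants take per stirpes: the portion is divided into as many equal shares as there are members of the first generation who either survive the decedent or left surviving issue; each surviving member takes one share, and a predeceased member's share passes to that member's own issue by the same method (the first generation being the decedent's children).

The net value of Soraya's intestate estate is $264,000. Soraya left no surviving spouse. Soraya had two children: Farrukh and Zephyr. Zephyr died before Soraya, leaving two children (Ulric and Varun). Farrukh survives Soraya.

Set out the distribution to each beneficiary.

The entire $264,000 passes to the descendants.
That amount ($264,000) is divided into 2 shares of $132,000: Farrukh takes $132,000; Zephyr's $132,000 share passes to Zephyr's issue.
Zephyr's share ($132,000) is divided into 2 shares of $66,000: Ulric and Varun each take $66,000.

Farrukh: $132,000; Ulric: $66,000; Varun: $66,000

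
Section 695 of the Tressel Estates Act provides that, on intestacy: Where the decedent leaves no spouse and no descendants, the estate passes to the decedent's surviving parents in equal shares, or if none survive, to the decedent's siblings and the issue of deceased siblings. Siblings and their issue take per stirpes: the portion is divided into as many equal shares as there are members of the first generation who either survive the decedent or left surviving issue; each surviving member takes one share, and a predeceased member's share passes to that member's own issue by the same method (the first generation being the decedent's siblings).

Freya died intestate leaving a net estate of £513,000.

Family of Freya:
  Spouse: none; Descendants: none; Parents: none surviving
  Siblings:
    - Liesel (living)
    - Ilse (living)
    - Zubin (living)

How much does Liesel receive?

Liesel receives £171,000.

The entire £513,000 passes to the siblings and their issue.
That amount (£513,000) is divided into 3 shares of £171,000: Liesel, Ilse, and Zubin each take £171,000.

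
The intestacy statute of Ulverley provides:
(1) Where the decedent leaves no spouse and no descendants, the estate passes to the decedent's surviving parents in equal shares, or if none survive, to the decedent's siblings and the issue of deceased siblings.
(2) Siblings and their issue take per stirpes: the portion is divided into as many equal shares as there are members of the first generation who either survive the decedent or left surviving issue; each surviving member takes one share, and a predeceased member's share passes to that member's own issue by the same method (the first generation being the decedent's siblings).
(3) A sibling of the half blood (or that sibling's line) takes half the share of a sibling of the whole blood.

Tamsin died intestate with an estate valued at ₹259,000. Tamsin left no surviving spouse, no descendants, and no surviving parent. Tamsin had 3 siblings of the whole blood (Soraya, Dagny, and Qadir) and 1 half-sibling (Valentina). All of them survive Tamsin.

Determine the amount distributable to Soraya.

Soraya receives ₹74,000.

The entire ₹259,000 passes to the siblings and their issue.
Counting each half-blood sibling's line as half a unit, there are 7/2 units in ₹259,000, so one unit is ₹74,000. Whole-blood lines (Soraya, Dagny, and Qadir) take ₹74,000 each; half-blood lines (Valentina) take ₹37,000 each.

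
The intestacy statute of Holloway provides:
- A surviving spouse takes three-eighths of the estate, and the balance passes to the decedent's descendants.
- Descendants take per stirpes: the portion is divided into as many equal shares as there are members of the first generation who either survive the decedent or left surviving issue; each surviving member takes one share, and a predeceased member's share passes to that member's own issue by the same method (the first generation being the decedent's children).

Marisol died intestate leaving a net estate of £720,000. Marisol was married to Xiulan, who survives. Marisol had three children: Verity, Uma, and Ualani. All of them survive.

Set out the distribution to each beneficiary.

Xiulan: £270,000; Verity: £150,000; Uma: £150,000; Ualani: £150,000

Xiulan takes three-eighths of £720,000 = £270,000. The remaining £450,000 passes to the descendants.
The descendants' portion (£450,000) is divided into 3 shares of £150,000: Verity, Uma, and Ualani each take £150,000.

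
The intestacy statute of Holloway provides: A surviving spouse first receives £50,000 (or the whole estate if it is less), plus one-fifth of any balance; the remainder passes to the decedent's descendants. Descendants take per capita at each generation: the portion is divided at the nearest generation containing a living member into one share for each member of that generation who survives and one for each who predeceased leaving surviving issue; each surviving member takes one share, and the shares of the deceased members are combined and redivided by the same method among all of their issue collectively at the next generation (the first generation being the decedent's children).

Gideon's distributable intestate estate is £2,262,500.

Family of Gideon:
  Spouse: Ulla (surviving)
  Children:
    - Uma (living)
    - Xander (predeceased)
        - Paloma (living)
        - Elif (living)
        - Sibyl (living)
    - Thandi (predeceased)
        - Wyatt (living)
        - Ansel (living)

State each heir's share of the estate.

Ulla: £492,500; Uma: £590,000; Paloma: £236,000; Elif: £236,000; Sibyl: £236,000; Wyatt: £236,000; Ansel: £236,000

Ulla first takes £50,000, leaving a balance of £2,212,500. Ulla then takes one-fifth of the balance (£442,500), for a total of £492,500. The remaining £1,770,000 passes to the descendants.
The descendants' portion (£1,770,000) is divided at the children's generation into 3 shares of £590,000. Uma takes £590,000. The 2 shares of the deceased (Xander and Thandi) are combined into a pool of £1,180,000.
That pool (£1,180,000) is divided at the grandchildren's generation equally among Paloma, Elif, Sibyl, Wyatt, and Ansel: £236,000 each.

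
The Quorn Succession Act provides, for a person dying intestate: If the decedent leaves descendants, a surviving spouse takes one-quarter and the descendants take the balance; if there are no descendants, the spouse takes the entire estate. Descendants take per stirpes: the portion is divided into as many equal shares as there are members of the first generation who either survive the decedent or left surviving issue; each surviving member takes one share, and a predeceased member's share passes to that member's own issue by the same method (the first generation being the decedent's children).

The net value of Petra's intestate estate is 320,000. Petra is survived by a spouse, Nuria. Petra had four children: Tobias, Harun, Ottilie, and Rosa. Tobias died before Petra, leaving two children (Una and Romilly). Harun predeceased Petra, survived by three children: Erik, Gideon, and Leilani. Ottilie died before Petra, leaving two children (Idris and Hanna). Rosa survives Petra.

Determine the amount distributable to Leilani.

Leilani receives 20,000.

Nuria takes one-quarter of 320,000 = 80,000. The remaining 240,000 passes to the descendants.
The descendants' portion (240,000) is divided into 4 shares of 60,000: Rosa takes 60,000; Tobias's 60,000 share passes to Tobias's issue; Harun's 60,000 share passes to Harun's issue; Ottilie's 60,000 share passes to Ottilie's issue.
Tobias's share (60,000) is divided into 2 shares of 30,000: Una and Romilly each take 30,000.
Harun's share (60,000) is divided into 3 shares of 20,000: Erik, Gideon, and Leilani each take 20,000.
Ottilie's share (60,000) is divided into 2 shares of 30,000: Idris and Hanna each take 30,000.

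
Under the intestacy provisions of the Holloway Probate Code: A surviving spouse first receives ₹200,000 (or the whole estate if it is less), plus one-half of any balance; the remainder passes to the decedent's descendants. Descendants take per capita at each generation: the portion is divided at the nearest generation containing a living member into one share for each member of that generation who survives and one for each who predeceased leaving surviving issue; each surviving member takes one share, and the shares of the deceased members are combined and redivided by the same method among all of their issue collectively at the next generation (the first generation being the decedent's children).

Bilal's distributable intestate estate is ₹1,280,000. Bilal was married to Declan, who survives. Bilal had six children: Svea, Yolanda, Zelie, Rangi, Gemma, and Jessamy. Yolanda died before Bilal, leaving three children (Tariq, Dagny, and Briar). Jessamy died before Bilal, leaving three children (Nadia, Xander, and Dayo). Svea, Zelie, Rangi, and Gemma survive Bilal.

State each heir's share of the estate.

Declan: ₹740,000; Svea: ₹90,000; Tariq: ₹30,000; Dagny: ₹30,000; Briar: ₹30,000; Zelie: ₹90,000; Rangi: ₹90,000; Gemma: ₹90,000; Nadia: ₹30,000; Xander: ₹30,000; Dayo: ₹30,000

Declan first takes ₹200,000, leaving a balance of ₹1,080,000. Declan then takes one-half of the balance (₹540,000), for a total of ₹740,000. The remaining ₹540,000 passes to the descendants.
The descendants' portion (₹540,000) is divided at the children's generation into 6 shares of ₹90,000. Svea, Zelie, Rangi, and Gemma each take ₹90,000. The 2 shares of the deceased (Yolanda and Jessamy) are combined into a pool of ₹180,000.
That pool (₹180,000) is divided at the grandchildren's generation equally among Tariq, Dagny, Briar, Nadia, Xander, and Dayo: ₹30,000 each.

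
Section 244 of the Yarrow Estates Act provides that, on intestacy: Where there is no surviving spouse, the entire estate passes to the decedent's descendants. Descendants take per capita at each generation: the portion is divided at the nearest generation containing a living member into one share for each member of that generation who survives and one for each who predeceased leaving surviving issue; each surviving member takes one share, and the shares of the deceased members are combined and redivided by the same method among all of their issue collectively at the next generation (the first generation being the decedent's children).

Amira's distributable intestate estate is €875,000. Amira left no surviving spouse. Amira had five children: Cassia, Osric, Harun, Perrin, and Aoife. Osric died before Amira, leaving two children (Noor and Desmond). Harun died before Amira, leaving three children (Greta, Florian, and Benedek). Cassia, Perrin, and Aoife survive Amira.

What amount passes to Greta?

The entire €875,000 passes to the descendants.
That amount (€875,000) is divided at the children's generation into 5 shares of €175,000. Cassia, Perrin, and Aoife each take €175,000. The 2 shares of the deceased (Osric and Harun) are combined into a pool of €350,000.
That pool (€350,000) is divided at the grandchildren's generation equally among Noor, Desmond, Greta, Florian, and Benedek: €70,000 each.

Greta receives €70,000.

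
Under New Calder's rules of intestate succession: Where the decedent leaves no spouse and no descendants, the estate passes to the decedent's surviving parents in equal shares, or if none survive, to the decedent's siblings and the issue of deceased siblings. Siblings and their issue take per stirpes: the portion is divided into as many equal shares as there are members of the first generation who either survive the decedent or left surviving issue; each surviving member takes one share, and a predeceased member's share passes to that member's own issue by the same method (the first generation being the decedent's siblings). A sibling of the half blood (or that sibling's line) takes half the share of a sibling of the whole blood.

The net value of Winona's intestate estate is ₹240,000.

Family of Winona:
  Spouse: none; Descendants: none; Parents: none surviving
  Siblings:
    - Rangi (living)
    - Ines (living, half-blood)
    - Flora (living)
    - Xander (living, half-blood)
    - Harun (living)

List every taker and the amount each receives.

Rangi: ₹60,000; Ines: ₹30,000; Flora: ₹60,000; Xander: ₹30,000; Harun: ₹60,000

The entire ₹240,000 passes to the siblings and their issue.
Counting each half-blood sibling's line as half a unit, there are 4 units in ₹240,000, so one unit is ₹60,000. Whole-blood lines (Rangi, Flora, and Harun) take ₹60,000 each; half-blood lines (Ines and Xander) take ₹30,000 each.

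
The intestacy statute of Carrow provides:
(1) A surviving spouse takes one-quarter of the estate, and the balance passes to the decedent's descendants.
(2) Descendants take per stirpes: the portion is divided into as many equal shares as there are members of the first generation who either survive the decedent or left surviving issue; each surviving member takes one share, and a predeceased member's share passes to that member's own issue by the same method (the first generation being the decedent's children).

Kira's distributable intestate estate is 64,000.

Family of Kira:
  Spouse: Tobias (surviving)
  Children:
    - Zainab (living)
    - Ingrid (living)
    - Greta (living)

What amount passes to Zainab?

Zainab receives 16,000.

Tobias takes one-quarter of 64,000 = 16,000. The remaining 48,000 passes to the descendants.
The descendants' portion (48,000) is divided into 3 shares of 16,000: Zainab, Ingrid, and Greta each take 16,000.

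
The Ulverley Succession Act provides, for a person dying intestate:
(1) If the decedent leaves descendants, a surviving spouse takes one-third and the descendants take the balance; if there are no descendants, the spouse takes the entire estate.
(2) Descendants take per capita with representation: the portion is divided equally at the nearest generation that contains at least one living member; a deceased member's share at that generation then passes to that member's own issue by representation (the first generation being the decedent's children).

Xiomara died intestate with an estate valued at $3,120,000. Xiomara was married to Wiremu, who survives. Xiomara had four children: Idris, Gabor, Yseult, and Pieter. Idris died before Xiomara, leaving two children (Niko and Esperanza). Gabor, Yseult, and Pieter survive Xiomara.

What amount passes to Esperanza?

Wiremu takes one-third of $3,120,000 = $1,040,000. The remaining $2,080,000 passes to the descendants.
The descendants' portion ($2,080,000) is divided into 4 shares of $520,000: Gabor, Yseult, and Pieter each take $520,000; Idris's $520,000 share passes to Idris's issue.
Idris's share ($520,000) is divided into 2 shares of $260,000: Niko and Esperanza each take $260,000.

Esperanza receives $260,000.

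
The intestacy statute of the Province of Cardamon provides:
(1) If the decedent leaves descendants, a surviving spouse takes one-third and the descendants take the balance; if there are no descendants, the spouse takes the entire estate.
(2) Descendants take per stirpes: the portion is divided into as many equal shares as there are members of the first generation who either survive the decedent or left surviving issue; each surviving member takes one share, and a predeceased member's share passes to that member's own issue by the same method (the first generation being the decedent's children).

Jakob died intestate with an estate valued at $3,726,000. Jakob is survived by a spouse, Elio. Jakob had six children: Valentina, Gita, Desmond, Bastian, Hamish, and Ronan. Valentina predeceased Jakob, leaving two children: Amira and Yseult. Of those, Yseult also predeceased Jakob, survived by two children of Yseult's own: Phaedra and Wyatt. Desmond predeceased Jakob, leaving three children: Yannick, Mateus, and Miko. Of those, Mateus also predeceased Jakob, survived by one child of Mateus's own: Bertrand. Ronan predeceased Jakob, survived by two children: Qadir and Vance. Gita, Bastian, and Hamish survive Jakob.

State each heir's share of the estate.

Elio: $1,242,000; Amira: $207,000; Phaedra: $103,500; Wyatt: $103,500; Gita: $414,000; Yannick: $138,000; Bertrand: $138,000; Miko: $138,000; Bastian: $414,000; Hamish: $414,000; Qadir: $207,000; Vance: $207,000

Elio takes one-third of $3,726,000 = $1,242,000. The remaining $2,484,000 passes to the descendants.
The descendants' portion ($2,484,000) is divided into 6 shares of $414,000: Gita, Bastian, and Hamish each take $414,000; Valentina's $414,000 share passes to Valentina's issue; Desmond's $414,000 share passes to Desmond's issue; Ronan's $414,000 share passes to Ronan's issue.
Valentina's share ($414,000) is divided into 2 shares of $207,000: Amira takes $207,000; Yseult's $207,000 share passes to Yseult's issue.
Yseult's share ($207,000) is divided into 2 shares of $103,500: Phaedra and Wyatt each take $103,500.
Desmond's share ($414,000) is divided into 3 shares of $138,000: Yannick and Miko each take $138,000; Mateus's $138,000 share passes to Mateus's issue.
Mateus's share ($138,000) passes entirely to Bertrand.
Ronan's share ($414,000) is divided into 2 shares of $207,000: Qadir and Vance each take $207,000.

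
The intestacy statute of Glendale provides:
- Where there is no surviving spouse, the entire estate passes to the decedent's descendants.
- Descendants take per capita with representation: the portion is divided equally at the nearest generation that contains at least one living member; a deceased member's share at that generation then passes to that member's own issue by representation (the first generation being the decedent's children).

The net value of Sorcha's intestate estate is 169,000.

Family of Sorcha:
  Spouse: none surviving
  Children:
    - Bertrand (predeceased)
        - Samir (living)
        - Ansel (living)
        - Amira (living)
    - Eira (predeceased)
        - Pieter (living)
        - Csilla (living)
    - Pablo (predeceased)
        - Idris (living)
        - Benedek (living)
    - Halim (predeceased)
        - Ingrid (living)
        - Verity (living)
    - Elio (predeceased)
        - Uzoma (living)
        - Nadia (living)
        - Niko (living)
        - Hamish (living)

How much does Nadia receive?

The entire 169,000 passes to the descendants.
No child survives, so the initial division is made at the grandchildren's generation.
That amount (169,000) is divided into 13 shares of 13,000: Samir, Ansel, Amira, Pieter, Csilla, Idris, Benedek, Ingrid, Verity, Uzoma, Nadia, Niko, and Hamish each take 13,000.

Nadia receives 13,000.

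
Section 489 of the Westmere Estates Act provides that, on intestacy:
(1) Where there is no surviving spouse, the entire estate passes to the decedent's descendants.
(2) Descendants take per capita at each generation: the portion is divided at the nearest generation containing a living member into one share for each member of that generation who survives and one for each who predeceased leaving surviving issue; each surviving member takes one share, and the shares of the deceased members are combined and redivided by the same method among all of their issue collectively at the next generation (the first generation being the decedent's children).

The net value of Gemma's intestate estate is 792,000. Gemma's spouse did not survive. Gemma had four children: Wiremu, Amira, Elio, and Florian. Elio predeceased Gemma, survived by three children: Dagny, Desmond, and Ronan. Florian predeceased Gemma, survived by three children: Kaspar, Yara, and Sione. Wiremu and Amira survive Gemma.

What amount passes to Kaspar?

Kaspar receives 66,000.

The entire 792,000 passes to the descendants.
That amount (792,000) is divided at the children's generation into 4 shares of 198,000. Wiremu and Amira each take 198,000. The 2 shares of the deceased (Elio and Florian) are combined into a pool of 396,000.
That pool (396,000) is divided at the grandchildren's generation equally among Dagny, Desmond, Ronan, Kaspar, Yara, and Sione: 66,000 each.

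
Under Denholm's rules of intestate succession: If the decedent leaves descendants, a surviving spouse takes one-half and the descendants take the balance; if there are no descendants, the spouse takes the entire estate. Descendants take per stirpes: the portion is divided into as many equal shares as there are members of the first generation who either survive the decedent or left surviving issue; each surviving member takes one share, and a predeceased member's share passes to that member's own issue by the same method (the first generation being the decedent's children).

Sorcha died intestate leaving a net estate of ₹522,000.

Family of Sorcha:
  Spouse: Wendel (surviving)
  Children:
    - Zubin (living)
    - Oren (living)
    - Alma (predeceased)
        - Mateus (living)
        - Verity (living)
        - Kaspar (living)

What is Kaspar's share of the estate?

Kaspar receives ₹29,000.

Wendel takes one-half of ₹522,000 = ₹261,000. The remaining ₹261,000 passes to the descendants.
The descendants' portion (₹261,000) is divided into 3 shares of ₹87,000: Zubin and Oren each take ₹87,000; Alma's ₹87,000 share passes to Alma's issue.
Alma's share (₹87,000) is divided into 3 shares of ₹29,000: Mateus, Verity, and Kaspar each take ₹29,000.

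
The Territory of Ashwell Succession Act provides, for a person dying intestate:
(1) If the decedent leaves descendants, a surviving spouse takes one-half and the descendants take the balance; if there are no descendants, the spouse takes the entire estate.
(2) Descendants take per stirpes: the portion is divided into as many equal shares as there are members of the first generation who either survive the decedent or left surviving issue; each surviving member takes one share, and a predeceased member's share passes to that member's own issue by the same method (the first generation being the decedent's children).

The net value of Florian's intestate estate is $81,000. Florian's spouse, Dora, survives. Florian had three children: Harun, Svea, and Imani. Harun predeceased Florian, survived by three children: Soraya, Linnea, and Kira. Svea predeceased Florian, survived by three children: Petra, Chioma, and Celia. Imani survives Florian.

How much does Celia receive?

Dora takes one-half of $81,000 = $40,500. The remaining $40,500 passes to the descendants.
The descendants' portion ($40,500) is divided into 3 shares of $13,500: Imani takes $13,500; Harun's $13,500 share passes to Harun's issue; Svea's $13,500 share passes to Svea's issue.
Harun's share ($13,500) is divided into 3 shares of $4,500: Soraya, Linnea, and Kira each take $4,500.
Svea's share ($13,500) is divided into 3 shares of $4,500: Petra, Chioma, and Celia each take $4,500.

Celia receives $4,500.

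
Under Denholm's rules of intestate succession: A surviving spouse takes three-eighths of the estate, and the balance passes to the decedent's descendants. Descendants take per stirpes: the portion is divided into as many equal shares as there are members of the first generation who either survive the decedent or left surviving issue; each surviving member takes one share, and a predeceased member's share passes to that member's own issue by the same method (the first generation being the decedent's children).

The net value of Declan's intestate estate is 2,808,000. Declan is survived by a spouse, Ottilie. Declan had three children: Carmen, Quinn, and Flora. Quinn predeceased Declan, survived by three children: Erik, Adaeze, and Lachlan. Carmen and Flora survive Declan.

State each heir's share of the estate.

Ottilie takes three-eighths of 2,808,000 = 1,053,000. The remaining 1,755,000 passes to the descendants.
The descendants' portion (1,755,000) is divided into 3 shares of 585,000: Carmen and Flora each take 585,000; Quinn's 585,000 share passes to Quinn's issue.
Quinn's share (585,000) is divided into 3 shares of 195,000: Erik, Adaeze, and Lachlan each take 195,000.

Ottilie: 1,053,000; Carmen: 585,000; Erik: 195,000; Adaeze: 195,000; Lachlan: 195,000; Flora: 585,000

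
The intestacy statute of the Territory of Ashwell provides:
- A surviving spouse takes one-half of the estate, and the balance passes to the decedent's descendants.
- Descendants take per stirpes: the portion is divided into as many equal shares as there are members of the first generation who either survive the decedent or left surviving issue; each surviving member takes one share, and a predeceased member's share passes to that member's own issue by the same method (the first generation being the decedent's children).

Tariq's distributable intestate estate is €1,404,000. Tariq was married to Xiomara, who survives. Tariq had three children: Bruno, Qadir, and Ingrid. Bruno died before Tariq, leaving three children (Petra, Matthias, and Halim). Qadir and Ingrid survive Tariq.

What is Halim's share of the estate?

Halim receives €78,000.

Xiomara takes one-half of €1,404,000 = €702,000. The remaining €702,000 passes to the descendants.
The descendants' portion (€702,000) is divided into 3 shares of €234,000: Qadir and Ingrid each take €234,000; Bruno's €234,000 share passes to Bruno's issue.
Bruno's share (€234,000) is divided into 3 shares of €78,000: Petra, Matthias, and Halim each take €78,000.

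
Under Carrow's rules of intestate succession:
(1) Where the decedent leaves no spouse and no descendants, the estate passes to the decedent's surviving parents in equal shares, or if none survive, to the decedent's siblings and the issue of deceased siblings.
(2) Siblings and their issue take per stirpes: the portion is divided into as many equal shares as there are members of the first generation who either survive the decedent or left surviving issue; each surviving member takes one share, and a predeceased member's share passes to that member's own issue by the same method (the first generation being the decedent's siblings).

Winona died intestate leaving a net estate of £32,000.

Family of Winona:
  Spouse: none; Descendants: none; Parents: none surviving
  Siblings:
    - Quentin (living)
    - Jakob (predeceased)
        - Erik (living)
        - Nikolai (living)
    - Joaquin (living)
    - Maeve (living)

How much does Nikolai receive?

The entire £32,000 passes to the siblings and their issue.
That amount (£32,000) is divided into 4 shares of £8,000: Quentin, Joaquin, and Maeve each take £8,000; Jakob's £8,000 share passes to Jakob's issue.
Jakob's share (£8,000) is divided into 2 shares of £4,000: Erik and Nikolai each take £4,000.

Nikolai receives £4,000.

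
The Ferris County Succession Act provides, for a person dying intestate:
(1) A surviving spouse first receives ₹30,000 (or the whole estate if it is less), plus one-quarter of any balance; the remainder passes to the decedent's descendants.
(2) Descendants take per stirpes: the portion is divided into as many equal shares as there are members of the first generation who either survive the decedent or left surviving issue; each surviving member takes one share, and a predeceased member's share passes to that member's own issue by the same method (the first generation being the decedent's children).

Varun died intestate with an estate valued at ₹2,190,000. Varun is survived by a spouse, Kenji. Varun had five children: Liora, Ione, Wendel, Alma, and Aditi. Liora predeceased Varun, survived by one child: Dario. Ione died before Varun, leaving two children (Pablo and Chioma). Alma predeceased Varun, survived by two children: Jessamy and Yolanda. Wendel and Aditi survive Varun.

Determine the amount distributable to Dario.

Kenji first takes ₹30,000, leaving a balance of ₹2,160,000. Kenji then takes one-quarter of the balance (₹540,000), for a total of ₹570,000. The remaining ₹1,620,000 passes to the descendants.
The descendants' portion (₹1,620,000) is divided into 5 shares of ₹324,000: Wendel and Aditi each take ₹324,000; Liora's ₹324,000 share passes to Liora's issue; Ione's ₹324,000 share passes to Ione's issue; Alma's ₹324,000 share passes to Alma's issue.
Liora's share (₹324,000) passes entirely to Dario.
Ione's share (₹324,000) is divided into 2 shares of ₹162,000: Pablo and Chioma each take ₹162,000.
Alma's share (₹324,000) is divided into 2 shares of ₹162,000: Jessamy and Yolanda each take ₹162,000.

Dario receives ₹324,000.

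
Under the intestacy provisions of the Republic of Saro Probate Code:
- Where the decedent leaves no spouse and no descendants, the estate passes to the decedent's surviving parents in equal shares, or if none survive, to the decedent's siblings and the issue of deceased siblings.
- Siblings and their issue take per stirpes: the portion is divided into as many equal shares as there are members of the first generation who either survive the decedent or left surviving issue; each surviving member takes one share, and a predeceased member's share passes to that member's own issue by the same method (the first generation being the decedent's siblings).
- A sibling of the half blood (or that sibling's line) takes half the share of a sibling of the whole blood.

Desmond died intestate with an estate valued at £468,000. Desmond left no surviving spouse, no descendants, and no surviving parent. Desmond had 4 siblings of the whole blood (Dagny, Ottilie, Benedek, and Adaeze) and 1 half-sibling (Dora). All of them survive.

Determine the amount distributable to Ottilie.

The entire £468,000 passes to the siblings and their issue.
Counting each half-blood sibling's line as half a unit, there are 9/2 units in £468,000, so one unit is £104,000. Whole-blood lines (Dagny, Ottilie, Benedek, and Adaeze) take £104,000 each; half-blood lines (Dora) take £52,000 each.

Ottilie receives £104,000.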